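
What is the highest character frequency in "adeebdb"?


Input: adeebdb
Character counts:
  'a': 1
  'b': 2
  'd': 2
  'e': 2
Maximum frequency: 2

2


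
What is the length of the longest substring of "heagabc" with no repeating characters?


Input: "heagabc"
Sliding window (track last position of each char):
  Position 0 ('h'): window [0,0] length 1 -- new best
  Position 1 ('e'): window [0,1] length 2 -- new best
  Position 2 ('a'): window [0,2] length 3 -- new best
  Position 3 ('g'): window [0,3] length 4 -- new best
  Position 4 ('a'): repeat (last at 2), move window start to 3
  Position 4 ('a'): window [3,4] length 2
  Position 5 ('b'): window [3,5] length 3
  Position 6 ('c'): window [3,6] length 4
Longest substring with no repeats: "heag" with length 4

4


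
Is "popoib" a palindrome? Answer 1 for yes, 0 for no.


Input: popoib
Reversed: biopop
  Compare pos 0 ('p') with pos 5 ('b'): MISMATCH
  Compare pos 1 ('o') with pos 4 ('i'): MISMATCH
  Compare pos 2 ('p') with pos 3 ('o'): MISMATCH
Result: not a palindrome

0


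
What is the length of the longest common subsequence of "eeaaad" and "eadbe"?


LCS of "eeaaad" and "eadbe"
DP table:
           e    a    d    b    e
      0    0    0    0    0    0
  e   0    1    1    1    1    1
  e   0    1    1    1    1    2
  a   0    1    2    2    2    2
  a   0    1    2    2    2    2
  a   0    1    2    2    2    2
  d   0    1    2    3    3    3
LCS length = dp[6][5] = 3

3


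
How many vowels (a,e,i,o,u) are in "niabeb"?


Input: niabeb
Checking each character:
  'n' at position 0: consonant
  'i' at position 1: vowel (running total: 1)
  'a' at position 2: vowel (running total: 2)
  'b' at position 3: consonant
  'e' at position 4: vowel (running total: 3)
  'b' at position 5: consonant
Total vowels: 3

3


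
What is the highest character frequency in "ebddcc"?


Input: ebddcc
Character counts:
  'b': 1
  'c': 2
  'd': 2
  'e': 1
Maximum frequency: 2

2


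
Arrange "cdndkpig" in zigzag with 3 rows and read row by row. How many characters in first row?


Zigzag "cdndkpig" into 3 rows:
Placing characters:
  'c' => row 0
  'd' => row 1
  'n' => row 2
  'd' => row 1
  'k' => row 0
  'p' => row 1
  'i' => row 2
  'g' => row 1
Rows:
  Row 0: "ck"
  Row 1: "ddpg"
  Row 2: "ni"
First row length: 2

2


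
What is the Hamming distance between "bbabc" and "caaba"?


Comparing "bbabc" and "caaba" position by position:
  Position 0: 'b' vs 'c' => differ
  Position 1: 'b' vs 'a' => differ
  Position 2: 'a' vs 'a' => same
  Position 3: 'b' vs 'b' => same
  Position 4: 'c' vs 'a' => differ
Total differences (Hamming distance): 3

3


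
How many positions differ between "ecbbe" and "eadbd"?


Comparing "ecbbe" and "eadbd" position by position:
  Position 0: 'e' vs 'e' => same
  Position 1: 'c' vs 'a' => DIFFER
  Position 2: 'b' vs 'd' => DIFFER
  Position 3: 'b' vs 'b' => same
  Position 4: 'e' vs 'd' => DIFFER
Positions that differ: 3

3


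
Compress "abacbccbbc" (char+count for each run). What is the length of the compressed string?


Input: abacbccbbc
Runs:
  'a' x 1 => "a1"
  'b' x 1 => "b1"
  'a' x 1 => "a1"
  'c' x 1 => "c1"
  'b' x 1 => "b1"
  'c' x 2 => "c2"
  'b' x 2 => "b2"
  'c' x 1 => "c1"
Compressed: "a1b1a1c1b1c2b2c1"
Compressed length: 16

16


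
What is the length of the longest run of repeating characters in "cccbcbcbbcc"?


Input: "cccbcbcbbcc"
Scanning for longest run:
  Position 1 ('c'): continues run of 'c', length=2
  Position 2 ('c'): continues run of 'c', length=3
  Position 3 ('b'): new char, reset run to 1
  Position 4 ('c'): new char, reset run to 1
  Position 5 ('b'): new char, reset run to 1
  Position 6 ('c'): new char, reset run to 1
  Position 7 ('b'): new char, reset run to 1
  Position 8 ('b'): continues run of 'b', length=2
  Position 9 ('c'): new char, reset run to 1
  Position 10 ('c'): continues run of 'c', length=2
Longest run: 'c' with length 3

3


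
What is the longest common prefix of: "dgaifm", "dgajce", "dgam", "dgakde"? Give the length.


Words: dgaifm, dgajce, dgam, dgakde
  Position 0: all 'd' => match
  Position 1: all 'g' => match
  Position 2: all 'a' => match
  Position 3: ('i', 'j', 'm', 'k') => mismatch, stop
LCP = "dga" (length 3)

3


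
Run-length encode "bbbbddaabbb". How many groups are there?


Input: bbbbddaabbb
Scanning for consecutive runs:
  Group 1: 'b' x 4 (positions 0-3)
  Group 2: 'd' x 2 (positions 4-5)
  Group 3: 'a' x 2 (positions 6-7)
  Group 4: 'b' x 3 (positions 8-10)
Total groups: 4

4


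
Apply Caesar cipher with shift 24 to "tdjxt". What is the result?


Caesar cipher: shift "tdjxt" by 24
  't' (pos 19) + 24 = pos 17 = 'r'
  'd' (pos 3) + 24 = pos 1 = 'b'
  'j' (pos 9) + 24 = pos 7 = 'h'
  'x' (pos 23) + 24 = pos 21 = 'v'
  't' (pos 19) + 24 = pos 17 = 'r'
Result: rbhvr

rbhvr


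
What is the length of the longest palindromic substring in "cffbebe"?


Input: "cffbebe"
Checking substrings for palindromes:
  [3:6] "beb" (len 3) => palindrome
  [4:7] "ebe" (len 3) => palindrome
  [1:3] "ff" (len 2) => palindrome
Longest palindromic substring: "beb" with length 3

3


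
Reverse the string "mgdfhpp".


Input: mgdfhpp
Reading characters right to left:
  Position 6: 'p'
  Position 5: 'p'
  Position 4: 'h'
  Position 3: 'f'
  Position 2: 'd'
  Position 1: 'g'
  Position 0: 'm'
Reversed: pphfdgm

pphfdgm


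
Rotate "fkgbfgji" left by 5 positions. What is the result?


Input: "fkgbfgji", rotate left by 5
First 5 characters: "fkgbf"
Remaining characters: "gji"
Concatenate remaining + first: "gji" + "fkgbf" = "gjifkgbf"

gjifkgbf


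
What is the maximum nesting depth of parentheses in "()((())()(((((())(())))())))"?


Input: "()((())()(((((())(())))())))"
Tracking depth:
  Position 0 '(': depth becomes 1
  Position 1 ')': depth becomes 0
  Position 2 '(': depth becomes 1
  Position 3 '(': depth becomes 2
  Position 4 '(': depth becomes 3
  Position 5 ')': depth becomes 2
  Position 6 ')': depth becomes 1
  Position 7 '(': depth becomes 2
  Position 8 ')': depth becomes 1
  Position 9 '(': depth becomes 2
  Position 10 '(': depth becomes 3
  Position 11 '(': depth becomes 4
  Position 12 '(': depth becomes 5
  Position 13 '(': depth becomes 6
  Position 14 '(': depth becomes 7
  Position 15 ')': depth becomes 6
  Position 16 ')': depth becomes 5
  Position 17 '(': depth becomes 6
  Position 18 '(': depth becomes 7
  Position 19 ')': depth becomes 6
  Position 20 ')': depth becomes 5
  Position 21 ')': depth becomes 4
  Position 22 ')': depth becomes 3
  Position 23 '(': depth becomes 4
  Position 24 ')': depth becomes 3
  Position 25 ')': depth becomes 2
  Position 26 ')': depth becomes 1
  Position 27 ')': depth becomes 0
Maximum depth reached: 7

7


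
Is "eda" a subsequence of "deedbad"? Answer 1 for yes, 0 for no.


Check if "eda" is a subsequence of "deedbad"
Greedy scan:
  Position 0 ('d'): no match needed
  Position 1 ('e'): matches sub[0] = 'e'
  Position 2 ('e'): no match needed
  Position 3 ('d'): matches sub[1] = 'd'
  Position 4 ('b'): no match needed
  Position 5 ('a'): matches sub[2] = 'a'
  Position 6 ('d'): no match needed
All 3 characters matched => is a subsequence

1


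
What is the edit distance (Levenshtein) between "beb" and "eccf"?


Computing edit distance: "beb" -> "eccf"
DP table:
           e    c    c    f
      0    1    2    3    4
  b   1    1    2    3    4
  e   2    1    2    3    4
  b   3    2    2    3    4
Edit distance = dp[3][4] = 4

4


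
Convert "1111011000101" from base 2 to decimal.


Input: "1111011000101" in base 2
Positional expansion:
  Digit '1' (value 1) x 2^12 = 4096
  Digit '1' (value 1) x 2^11 = 2048
  Digit '1' (value 1) x 2^10 = 1024
  Digit '1' (value 1) x 2^9 = 512
  Digit '0' (value 0) x 2^8 = 0
  Digit '1' (value 1) x 2^7 = 128
  Digit '1' (value 1) x 2^6 = 64
  Digit '0' (value 0) x 2^5 = 0
  Digit '0' (value 0) x 2^4 = 0
  Digit '0' (value 0) x 2^3 = 0
  Digit '1' (value 1) x 2^2 = 4
  Digit '0' (value 0) x 2^1 = 0
  Digit '1' (value 1) x 2^0 = 1
Sum = 7877

7877


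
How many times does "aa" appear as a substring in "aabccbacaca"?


Searching for "aa" in "aabccbacaca"
Scanning each position:
  Position 0: "aa" => MATCH
  Position 1: "ab" => no
  Position 2: "bc" => no
  Position 3: "cc" => no
  Position 4: "cb" => no
  Position 5: "ba" => no
  Position 6: "ac" => no
  Position 7: "ca" => no
  Position 8: "ac" => no
  Position 9: "ca" => no
Total occurrences: 1

1


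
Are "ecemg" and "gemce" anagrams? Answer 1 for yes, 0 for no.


Strings: "ecemg", "gemce"
Sorted first:  ceegm
Sorted second: ceegm
Sorted forms match => anagrams

1


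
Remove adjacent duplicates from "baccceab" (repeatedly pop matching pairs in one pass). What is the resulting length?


Input: baccceab
Stack-based adjacent duplicate removal:
  Read 'b': push. Stack: b
  Read 'a': push. Stack: ba
  Read 'c': push. Stack: bac
  Read 'c': matches stack top 'c' => pop. Stack: ba
  Read 'c': push. Stack: bac
  Read 'e': push. Stack: bace
  Read 'a': push. Stack: bacea
  Read 'b': push. Stack: baceab
Final stack: "baceab" (length 6)

6


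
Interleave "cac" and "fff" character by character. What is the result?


Interleaving "cac" and "fff":
  Position 0: 'c' from first, 'f' from second => "cf"
  Position 1: 'a' from first, 'f' from second => "af"
  Position 2: 'c' from first, 'f' from second => "cf"
Result: cfafcf

cfafcf


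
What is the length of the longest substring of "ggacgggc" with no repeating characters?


Input: "ggacgggc"
Sliding window (track last position of each char):
  Position 0 ('g'): window [0,0] length 1 -- new best
  Position 1 ('g'): repeat (last at 0), move window start to 1
  Position 1 ('g'): window [1,1] length 1
  Position 2 ('a'): window [1,2] length 2 -- new best
  Position 3 ('c'): window [1,3] length 3 -- new best
  Position 4 ('g'): repeat (last at 1), move window start to 2
  Position 4 ('g'): window [2,4] length 3
  Position 5 ('g'): repeat (last at 4), move window start to 5
  Position 5 ('g'): window [5,5] length 1
  Position 6 ('g'): repeat (last at 5), move window start to 6
  Position 6 ('g'): window [6,6] length 1
  Position 7 ('c'): window [6,7] length 2
Longest substring with no repeats: "gac" with length 3

3


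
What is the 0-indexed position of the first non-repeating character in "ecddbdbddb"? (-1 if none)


Input: ecddbdbddb
Character frequencies:
  'b': 3
  'c': 1
  'd': 5
  'e': 1
Scanning left to right for freq == 1:
  Position 0 ('e'): unique! => answer = 0

0


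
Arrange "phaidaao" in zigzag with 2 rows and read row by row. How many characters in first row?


Zigzag "phaidaao" into 2 rows:
Placing characters:
  'p' => row 0
  'h' => row 1
  'a' => row 0
  'i' => row 1
  'd' => row 0
  'a' => row 1
  'a' => row 0
  'o' => row 1
Rows:
  Row 0: "pada"
  Row 1: "hiao"
First row length: 4

4


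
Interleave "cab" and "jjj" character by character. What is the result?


Interleaving "cab" and "jjj":
  Position 0: 'c' from first, 'j' from second => "cj"
  Position 1: 'a' from first, 'j' from second => "aj"
  Position 2: 'b' from first, 'j' from second => "bj"
Result: cjajbj

cjajbj


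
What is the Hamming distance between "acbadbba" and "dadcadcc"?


Comparing "acbadbba" and "dadcadcc" position by position:
  Position 0: 'a' vs 'd' => differ
  Position 1: 'c' vs 'a' => differ
  Position 2: 'b' vs 'd' => differ
  Position 3: 'a' vs 'c' => differ
  Position 4: 'd' vs 'a' => differ
  Position 5: 'b' vs 'd' => differ
  Position 6: 'b' vs 'c' => differ
  Position 7: 'a' vs 'c' => differ
Total differences (Hamming distance): 8

8


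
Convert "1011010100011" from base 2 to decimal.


Input: "1011010100011" in base 2
Positional expansion:
  Digit '1' (value 1) x 2^12 = 4096
  Digit '0' (value 0) x 2^11 = 0
  Digit '1' (value 1) x 2^10 = 1024
  Digit '1' (value 1) x 2^9 = 512
  Digit '0' (value 0) x 2^8 = 0
  Digit '1' (value 1) x 2^7 = 128
  Digit '0' (value 0) x 2^6 = 0
  Digit '1' (value 1) x 2^5 = 32
  Digit '0' (value 0) x 2^4 = 0
  Digit '0' (value 0) x 2^3 = 0
  Digit '0' (value 0) x 2^2 = 0
  Digit '1' (value 1) x 2^1 = 2
  Digit '1' (value 1) x 2^0 = 1
Sum = 5795

5795


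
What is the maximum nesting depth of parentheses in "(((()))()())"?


Input: "(((()))()())"
Tracking depth:
  Position 0 '(': depth becomes 1
  Position 1 '(': depth becomes 2
  Position 2 '(': depth becomes 3
  Position 3 '(': depth becomes 4
  Position 4 ')': depth becomes 3
  Position 5 ')': depth becomes 2
  Position 6 ')': depth becomes 1
  Position 7 '(': depth becomes 2
  Position 8 ')': depth becomes 1
  Position 9 '(': depth becomes 2
  Position 10 ')': depth becomes 1
  Position 11 ')': depth becomes 0
Maximum depth reached: 4

4


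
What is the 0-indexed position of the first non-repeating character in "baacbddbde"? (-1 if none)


Input: baacbddbde
Character frequencies:
  'a': 2
  'b': 3
  'c': 1
  'd': 3
  'e': 1
Scanning left to right for freq == 1:
  Position 0 ('b'): freq=3, skip
  Position 1 ('a'): freq=2, skip
  Position 2 ('a'): freq=2, skip
  Position 3 ('c'): unique! => answer = 3

3


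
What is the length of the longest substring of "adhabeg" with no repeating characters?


Input: "adhabeg"
Sliding window (track last position of each char):
  Position 0 ('a'): window [0,0] length 1 -- new best
  Position 1 ('d'): window [0,1] length 2 -- new best
  Position 2 ('h'): window [0,2] length 3 -- new best
  Position 3 ('a'): repeat (last at 0), move window start to 1
  Position 3 ('a'): window [1,3] length 3
  Position 4 ('b'): window [1,4] length 4 -- new best
  Position 5 ('e'): window [1,5] length 5 -- new best
  Position 6 ('g'): window [1,6] length 6 -- new best
Longest substring with no repeats: "dhabeg" with length 6

6


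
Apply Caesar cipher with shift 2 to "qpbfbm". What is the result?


Caesar cipher: shift "qpbfbm" by 2
  'q' (pos 16) + 2 = pos 18 = 's'
  'p' (pos 15) + 2 = pos 17 = 'r'
  'b' (pos 1) + 2 = pos 3 = 'd'
  'f' (pos 5) + 2 = pos 7 = 'h'
  'b' (pos 1) + 2 = pos 3 = 'd'
  'm' (pos 12) + 2 = pos 14 = 'o'
Result: srdhdo

srdhdo


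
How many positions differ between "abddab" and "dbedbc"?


Comparing "abddab" and "dbedbc" position by position:
  Position 0: 'a' vs 'd' => DIFFER
  Position 1: 'b' vs 'b' => same
  Position 2: 'd' vs 'e' => DIFFER
  Position 3: 'd' vs 'd' => same
  Position 4: 'a' vs 'b' => DIFFER
  Position 5: 'b' vs 'c' => DIFFER
Positions that differ: 4

4


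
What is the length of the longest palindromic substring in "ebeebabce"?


Input: "ebeebabce"
Checking substrings for palindromes:
  [1:5] "beeb" (len 4) => palindrome
  [0:3] "ebe" (len 3) => palindrome
  [4:7] "bab" (len 3) => palindrome
  [2:4] "ee" (len 2) => palindrome
Longest palindromic substring: "beeb" with length 4

4


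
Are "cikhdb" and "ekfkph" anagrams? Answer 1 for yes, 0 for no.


Strings: "cikhdb", "ekfkph"
Sorted first:  bcdhik
Sorted second: efhkkp
Differ at position 0: 'b' vs 'e' => not anagrams

0


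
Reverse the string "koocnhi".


Input: koocnhi
Reading characters right to left:
  Position 6: 'i'
  Position 5: 'h'
  Position 4: 'n'
  Position 3: 'c'
  Position 2: 'o'
  Position 1: 'o'
  Position 0: 'k'
Reversed: ihncook

ihncook


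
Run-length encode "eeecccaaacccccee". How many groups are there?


Input: eeecccaaacccccee
Scanning for consecutive runs:
  Group 1: 'e' x 3 (positions 0-2)
  Group 2: 'c' x 3 (positions 3-5)
  Group 3: 'a' x 3 (positions 6-8)
  Group 4: 'c' x 5 (positions 9-13)
  Group 5: 'e' x 2 (positions 14-15)
Total groups: 5

5


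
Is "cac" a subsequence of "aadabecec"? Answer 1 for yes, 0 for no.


Check if "cac" is a subsequence of "aadabecec"
Greedy scan:
  Position 0 ('a'): no match needed
  Position 1 ('a'): no match needed
  Position 2 ('d'): no match needed
  Position 3 ('a'): no match needed
  Position 4 ('b'): no match needed
  Position 5 ('e'): no match needed
  Position 6 ('c'): matches sub[0] = 'c'
  Position 7 ('e'): no match needed
  Position 8 ('c'): no match needed
Only matched 1/3 characters => not a subsequence

0


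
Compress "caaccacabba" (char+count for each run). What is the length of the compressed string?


Input: caaccacabba
Runs:
  'c' x 1 => "c1"
  'a' x 2 => "a2"
  'c' x 2 => "c2"
  'a' x 1 => "a1"
  'c' x 1 => "c1"
  'a' x 1 => "a1"
  'b' x 2 => "b2"
  'a' x 1 => "a1"
Compressed: "c1a2c2a1c1a1b2a1"
Compressed length: 16

16


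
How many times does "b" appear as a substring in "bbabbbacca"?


Searching for "b" in "bbabbbacca"
Scanning each position:
  Position 0: "b" => MATCH
  Position 1: "b" => MATCH
  Position 2: "a" => no
  Position 3: "b" => MATCH
  Position 4: "b" => MATCH
  Position 5: "b" => MATCH
  Position 6: "a" => no
  Position 7: "c" => no
  Position 8: "c" => no
  Position 9: "a" => no
Total occurrences: 5

5


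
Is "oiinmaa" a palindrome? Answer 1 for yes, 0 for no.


Input: oiinmaa
Reversed: aamniio
  Compare pos 0 ('o') with pos 6 ('a'): MISMATCH
  Compare pos 1 ('i') with pos 5 ('a'): MISMATCH
  Compare pos 2 ('i') with pos 4 ('m'): MISMATCH
Result: not a palindrome

0


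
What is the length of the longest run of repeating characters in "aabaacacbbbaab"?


Input: "aabaacacbbbaab"
Scanning for longest run:
  Position 1 ('a'): continues run of 'a', length=2
  Position 2 ('b'): new char, reset run to 1
  Position 3 ('a'): new char, reset run to 1
  Position 4 ('a'): continues run of 'a', length=2
  Position 5 ('c'): new char, reset run to 1
  Position 6 ('a'): new char, reset run to 1
  Position 7 ('c'): new char, reset run to 1
  Position 8 ('b'): new char, reset run to 1
  Position 9 ('b'): continues run of 'b', length=2
  Position 10 ('b'): continues run of 'b', length=3
  Position 11 ('a'): new char, reset run to 1
  Position 12 ('a'): continues run of 'a', length=2
  Position 13 ('b'): new char, reset run to 1
Longest run: 'b' with length 3

3


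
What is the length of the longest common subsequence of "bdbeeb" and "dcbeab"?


LCS of "bdbeeb" and "dcbeab"
DP table:
           d    c    b    e    a    b
      0    0    0    0    0    0    0
  b   0    0    0    1    1    1    1
  d   0    1    1    1    1    1    1
  b   0    1    1    2    2    2    2
  e   0    1    1    2    3    3    3
  e   0    1    1    2    3    3    3
  b   0    1    1    2    3    3    4
LCS length = dp[6][6] = 4

4


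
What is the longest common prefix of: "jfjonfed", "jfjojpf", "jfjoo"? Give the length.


Words: jfjonfed, jfjojpf, jfjoo
  Position 0: all 'j' => match
  Position 1: all 'f' => match
  Position 2: all 'j' => match
  Position 3: all 'o' => match
  Position 4: ('n', 'j', 'o') => mismatch, stop
LCP = "jfjo" (length 4)

4


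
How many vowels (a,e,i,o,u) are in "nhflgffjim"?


Input: nhflgffjim
Checking each character:
  'n' at position 0: consonant
  'h' at position 1: consonant
  'f' at position 2: consonant
  'l' at position 3: consonant
  'g' at position 4: consonant
  'f' at position 5: consonant
  'f' at position 6: consonant
  'j' at position 7: consonant
  'i' at position 8: vowel (running total: 1)
  'm' at position 9: consonant
Total vowels: 1

1


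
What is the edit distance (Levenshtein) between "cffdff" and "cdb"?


Computing edit distance: "cffdff" -> "cdb"
DP table:
           c    d    b
      0    1    2    3
  c   1    0    1    2
  f   2    1    1    2
  f   3    2    2    2
  d   4    3    2    3
  f   5    4    3    3
  f   6    5    4    4
Edit distance = dp[6][3] = 4

4


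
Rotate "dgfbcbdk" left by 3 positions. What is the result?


Input: "dgfbcbdk", rotate left by 3
First 3 characters: "dgf"
Remaining characters: "bcbdk"
Concatenate remaining + first: "bcbdk" + "dgf" = "bcbdkdgf"

bcbdkdgf


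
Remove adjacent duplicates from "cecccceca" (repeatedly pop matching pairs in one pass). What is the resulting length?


Input: cecccceca
Stack-based adjacent duplicate removal:
  Read 'c': push. Stack: c
  Read 'e': push. Stack: ce
  Read 'c': push. Stack: cec
  Read 'c': matches stack top 'c' => pop. Stack: ce
  Read 'c': push. Stack: cec
  Read 'c': matches stack top 'c' => pop. Stack: ce
  Read 'e': matches stack top 'e' => pop. Stack: c
  Read 'c': matches stack top 'c' => pop. Stack: (empty)
  Read 'a': push. Stack: a
Final stack: "a" (length 1)

1


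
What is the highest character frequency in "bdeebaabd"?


Input: bdeebaabd
Character counts:
  'a': 2
  'b': 3
  'd': 2
  'e': 2
Maximum frequency: 3

3


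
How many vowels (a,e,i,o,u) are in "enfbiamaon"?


Input: enfbiamaon
Checking each character:
  'e' at position 0: vowel (running total: 1)
  'n' at position 1: consonant
  'f' at position 2: consonant
  'b' at position 3: consonant
  'i' at position 4: vowel (running total: 2)
  'a' at position 5: vowel (running total: 3)
  'm' at position 6: consonant
  'a' at position 7: vowel (running total: 4)
  'o' at position 8: vowel (running total: 5)
  'n' at position 9: consonant
Total vowels: 5

5


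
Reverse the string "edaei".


Input: edaei
Reading characters right to left:
  Position 4: 'i'
  Position 3: 'e'
  Position 2: 'a'
  Position 1: 'd'
  Position 0: 'e'
Reversed: ieade

ieade


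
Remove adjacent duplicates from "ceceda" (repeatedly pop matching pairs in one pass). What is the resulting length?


Input: ceceda
Stack-based adjacent duplicate removal:
  Read 'c': push. Stack: c
  Read 'e': push. Stack: ce
  Read 'c': push. Stack: cec
  Read 'e': push. Stack: cece
  Read 'd': push. Stack: ceced
  Read 'a': push. Stack: ceceda
Final stack: "ceceda" (length 6)

6


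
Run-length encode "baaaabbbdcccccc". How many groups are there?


Input: baaaabbbdcccccc
Scanning for consecutive runs:
  Group 1: 'b' x 1 (positions 0-0)
  Group 2: 'a' x 4 (positions 1-4)
  Group 3: 'b' x 3 (positions 5-7)
  Group 4: 'd' x 1 (positions 8-8)
  Group 5: 'c' x 6 (positions 9-14)
Total groups: 5

5


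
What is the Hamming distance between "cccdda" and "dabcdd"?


Comparing "cccdda" and "dabcdd" position by position:
  Position 0: 'c' vs 'd' => differ
  Position 1: 'c' vs 'a' => differ
  Position 2: 'c' vs 'b' => differ
  Position 3: 'd' vs 'c' => differ
  Position 4: 'd' vs 'd' => same
  Position 5: 'a' vs 'd' => differ
Total differences (Hamming distance): 5

5


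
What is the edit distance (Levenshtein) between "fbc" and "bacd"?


Computing edit distance: "fbc" -> "bacd"
DP table:
           b    a    c    d
      0    1    2    3    4
  f   1    1    2    3    4
  b   2    1    2    3    4
  c   3    2    2    2    3
Edit distance = dp[3][4] = 3

3


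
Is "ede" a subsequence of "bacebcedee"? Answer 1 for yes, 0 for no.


Check if "ede" is a subsequence of "bacebcedee"
Greedy scan:
  Position 0 ('b'): no match needed
  Position 1 ('a'): no match needed
  Position 2 ('c'): no match needed
  Position 3 ('e'): matches sub[0] = 'e'
  Position 4 ('b'): no match needed
  Position 5 ('c'): no match needed
  Position 6 ('e'): no match needed
  Position 7 ('d'): matches sub[1] = 'd'
  Position 8 ('e'): matches sub[2] = 'e'
  Position 9 ('e'): no match needed
All 3 characters matched => is a subsequence

1


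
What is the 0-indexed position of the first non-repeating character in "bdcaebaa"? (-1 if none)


Input: bdcaebaa
Character frequencies:
  'a': 3
  'b': 2
  'c': 1
  'd': 1
  'e': 1
Scanning left to right for freq == 1:
  Position 0 ('b'): freq=2, skip
  Position 1 ('d'): unique! => answer = 1

1


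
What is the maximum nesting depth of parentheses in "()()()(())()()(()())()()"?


Input: "()()()(())()()(()())()()"
Tracking depth:
  Position 0 '(': depth becomes 1
  Position 1 ')': depth becomes 0
  Position 2 '(': depth becomes 1
  Position 3 ')': depth becomes 0
  Position 4 '(': depth becomes 1
  Position 5 ')': depth becomes 0
  Position 6 '(': depth becomes 1
  Position 7 '(': depth becomes 2
  Position 8 ')': depth becomes 1
  Position 9 ')': depth becomes 0
  Position 10 '(': depth becomes 1
  Position 11 ')': depth becomes 0
  Position 12 '(': depth becomes 1
  Position 13 ')': depth becomes 0
  Position 14 '(': depth becomes 1
  Position 15 '(': depth becomes 2
  Position 16 ')': depth becomes 1
  Position 17 '(': depth becomes 2
  Position 18 ')': depth becomes 1
  Position 19 ')': depth becomes 0
  Position 20 '(': depth becomes 1
  Position 21 ')': depth becomes 0
  Position 22 '(': depth becomes 1
  Position 23 ')': depth becomes 0
Maximum depth reached: 2

2


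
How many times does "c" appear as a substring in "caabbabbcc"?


Searching for "c" in "caabbabbcc"
Scanning each position:
  Position 0: "c" => MATCH
  Position 1: "a" => no
  Position 2: "a" => no
  Position 3: "b" => no
  Position 4: "b" => no
  Position 5: "a" => no
  Position 6: "b" => no
  Position 7: "b" => no
  Position 8: "c" => MATCH
  Position 9: "c" => MATCH
Total occurrences: 3

3


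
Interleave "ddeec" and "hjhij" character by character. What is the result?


Interleaving "ddeec" and "hjhij":
  Position 0: 'd' from first, 'h' from second => "dh"
  Position 1: 'd' from first, 'j' from second => "dj"
  Position 2: 'e' from first, 'h' from second => "eh"
  Position 3: 'e' from first, 'i' from second => "ei"
  Position 4: 'c' from first, 'j' from second => "cj"
Result: dhdjeheicj

dhdjeheicj


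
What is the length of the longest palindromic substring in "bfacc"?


Input: "bfacc"
Checking substrings for palindromes:
  [3:5] "cc" (len 2) => palindrome
Longest palindromic substring: "cc" with length 2

2


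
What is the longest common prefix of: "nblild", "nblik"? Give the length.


Words: nblild, nblik
  Position 0: all 'n' => match
  Position 1: all 'b' => match
  Position 2: all 'l' => match
  Position 3: all 'i' => match
  Position 4: ('l', 'k') => mismatch, stop
LCP = "nbli" (length 4)

4


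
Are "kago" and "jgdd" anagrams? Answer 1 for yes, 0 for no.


Strings: "kago", "jgdd"
Sorted first:  agko
Sorted second: ddgj
Differ at position 0: 'a' vs 'd' => not anagrams

0


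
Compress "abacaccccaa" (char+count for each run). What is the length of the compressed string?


Input: abacaccccaa
Runs:
  'a' x 1 => "a1"
  'b' x 1 => "b1"
  'a' x 1 => "a1"
  'c' x 1 => "c1"
  'a' x 1 => "a1"
  'c' x 4 => "c4"
  'a' x 2 => "a2"
Compressed: "a1b1a1c1a1c4a2"
Compressed length: 14

14


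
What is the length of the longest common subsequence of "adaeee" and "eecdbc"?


LCS of "adaeee" and "eecdbc"
DP table:
           e    e    c    d    b    c
      0    0    0    0    0    0    0
  a   0    0    0    0    0    0    0
  d   0    0    0    0    1    1    1
  a   0    0    0    0    1    1    1
  e   0    1    1    1    1    1    1
  e   0    1    2    2    2    2    2
  e   0    1    2    2    2    2    2
LCS length = dp[6][6] = 2

2


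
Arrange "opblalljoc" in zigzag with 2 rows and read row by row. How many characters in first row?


Zigzag "opblalljoc" into 2 rows:
Placing characters:
  'o' => row 0
  'p' => row 1
  'b' => row 0
  'l' => row 1
  'a' => row 0
  'l' => row 1
  'l' => row 0
  'j' => row 1
  'o' => row 0
  'c' => row 1
Rows:
  Row 0: "obalo"
  Row 1: "plljc"
First row length: 5

5


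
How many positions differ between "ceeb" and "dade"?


Comparing "ceeb" and "dade" position by position:
  Position 0: 'c' vs 'd' => DIFFER
  Position 1: 'e' vs 'a' => DIFFER
  Position 2: 'e' vs 'd' => DIFFER
  Position 3: 'b' vs 'e' => DIFFER
Positions that differ: 4

4


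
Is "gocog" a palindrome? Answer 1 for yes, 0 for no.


Input: gocog
Reversed: gocog
  Compare pos 0 ('g') with pos 4 ('g'): match
  Compare pos 1 ('o') with pos 3 ('o'): match
Result: palindrome

1


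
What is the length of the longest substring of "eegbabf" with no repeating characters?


Input: "eegbabf"
Sliding window (track last position of each char):
  Position 0 ('e'): window [0,0] length 1 -- new best
  Position 1 ('e'): repeat (last at 0), move window start to 1
  Position 1 ('e'): window [1,1] length 1
  Position 2 ('g'): window [1,2] length 2 -- new best
  Position 3 ('b'): window [1,3] length 3 -- new best
  Position 4 ('a'): window [1,4] length 4 -- new best
  Position 5 ('b'): repeat (last at 3), move window start to 4
  Position 5 ('b'): window [4,5] length 2
  Position 6 ('f'): window [4,6] length 3
Longest substring with no repeats: "egba" with length 4

4


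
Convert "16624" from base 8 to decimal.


Input: "16624" in base 8
Positional expansion:
  Digit '1' (value 1) x 8^4 = 4096
  Digit '6' (value 6) x 8^3 = 3072
  Digit '6' (value 6) x 8^2 = 384
  Digit '2' (value 2) x 8^1 = 16
  Digit '4' (value 4) x 8^0 = 4
Sum = 7572

7572


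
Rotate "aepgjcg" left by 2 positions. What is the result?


Input: "aepgjcg", rotate left by 2
First 2 characters: "ae"
Remaining characters: "pgjcg"
Concatenate remaining + first: "pgjcg" + "ae" = "pgjcgae"

pgjcgae


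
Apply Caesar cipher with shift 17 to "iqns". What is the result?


Caesar cipher: shift "iqns" by 17
  'i' (pos 8) + 17 = pos 25 = 'z'
  'q' (pos 16) + 17 = pos 7 = 'h'
  'n' (pos 13) + 17 = pos 4 = 'e'
  's' (pos 18) + 17 = pos 9 = 'j'
Result: zhej

zhej


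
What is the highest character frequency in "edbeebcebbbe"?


Input: edbeebcebbbe
Character counts:
  'b': 5
  'c': 1
  'd': 1
  'e': 5
Maximum frequency: 5

5


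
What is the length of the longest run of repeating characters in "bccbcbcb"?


Input: "bccbcbcb"
Scanning for longest run:
  Position 1 ('c'): new char, reset run to 1
  Position 2 ('c'): continues run of 'c', length=2
  Position 3 ('b'): new char, reset run to 1
  Position 4 ('c'): new char, reset run to 1
  Position 5 ('b'): new char, reset run to 1
  Position 6 ('c'): new char, reset run to 1
  Position 7 ('b'): new char, reset run to 1
Longest run: 'c' with length 2

2


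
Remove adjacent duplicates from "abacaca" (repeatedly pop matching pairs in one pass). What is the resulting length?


Input: abacaca
Stack-based adjacent duplicate removal:
  Read 'a': push. Stack: a
  Read 'b': push. Stack: ab
  Read 'a': push. Stack: aba
  Read 'c': push. Stack: abac
  Read 'a': push. Stack: abaca
  Read 'c': push. Stack: abacac
  Read 'a': push. Stack: abacaca
Final stack: "abacaca" (length 7)

7


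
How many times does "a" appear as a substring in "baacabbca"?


Searching for "a" in "baacabbca"
Scanning each position:
  Position 0: "b" => no
  Position 1: "a" => MATCH
  Position 2: "a" => MATCH
  Position 3: "c" => no
  Position 4: "a" => MATCH
  Position 5: "b" => no
  Position 6: "b" => no
  Position 7: "c" => no
  Position 8: "a" => MATCH
Total occurrences: 4

4


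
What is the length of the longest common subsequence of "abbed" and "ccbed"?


LCS of "abbed" and "ccbed"
DP table:
           c    c    b    e    d
      0    0    0    0    0    0
  a   0    0    0    0    0    0
  b   0    0    0    1    1    1
  b   0    0    0    1    1    1
  e   0    0    0    1    2    2
  d   0    0    0    1    2    3
LCS length = dp[5][5] = 3

3


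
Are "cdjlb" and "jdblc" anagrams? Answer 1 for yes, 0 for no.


Strings: "cdjlb", "jdblc"
Sorted first:  bcdjl
Sorted second: bcdjl
Sorted forms match => anagrams

1


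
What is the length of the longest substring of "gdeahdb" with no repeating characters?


Input: "gdeahdb"
Sliding window (track last position of each char):
  Position 0 ('g'): window [0,0] length 1 -- new best
  Position 1 ('d'): window [0,1] length 2 -- new best
  Position 2 ('e'): window [0,2] length 3 -- new best
  Position 3 ('a'): window [0,3] length 4 -- new best
  Position 4 ('h'): window [0,4] length 5 -- new best
  Position 5 ('d'): repeat (last at 1), move window start to 2
  Position 5 ('d'): window [2,5] length 4
  Position 6 ('b'): window [2,6] length 5
Longest substring with no repeats: "gdeah" with length 5

5


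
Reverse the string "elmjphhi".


Input: elmjphhi
Reading characters right to left:
  Position 7: 'i'
  Position 6: 'h'
  Position 5: 'h'
  Position 4: 'p'
  Position 3: 'j'
  Position 2: 'm'
  Position 1: 'l'
  Position 0: 'e'
Reversed: ihhpjmle

ihhpjmle


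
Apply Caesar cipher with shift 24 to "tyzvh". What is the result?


Caesar cipher: shift "tyzvh" by 24
  't' (pos 19) + 24 = pos 17 = 'r'
  'y' (pos 24) + 24 = pos 22 = 'w'
  'z' (pos 25) + 24 = pos 23 = 'x'
  'v' (pos 21) + 24 = pos 19 = 't'
  'h' (pos 7) + 24 = pos 5 = 'f'
Result: rwxtf

rwxtf


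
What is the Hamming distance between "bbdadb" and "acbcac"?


Comparing "bbdadb" and "acbcac" position by position:
  Position 0: 'b' vs 'a' => differ
  Position 1: 'b' vs 'c' => differ
  Position 2: 'd' vs 'b' => differ
  Position 3: 'a' vs 'c' => differ
  Position 4: 'd' vs 'a' => differ
  Position 5: 'b' vs 'c' => differ
Total differences (Hamming distance): 6

6


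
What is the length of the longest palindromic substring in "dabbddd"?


Input: "dabbddd"
Checking substrings for palindromes:
  [4:7] "ddd" (len 3) => palindrome
  [2:4] "bb" (len 2) => palindrome
  [4:6] "dd" (len 2) => palindrome
  [5:7] "dd" (len 2) => palindrome
Longest palindromic substring: "ddd" with length 3

3


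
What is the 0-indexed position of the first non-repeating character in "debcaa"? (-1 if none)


Input: debcaa
Character frequencies:
  'a': 2
  'b': 1
  'c': 1
  'd': 1
  'e': 1
Scanning left to right for freq == 1:
  Position 0 ('d'): unique! => answer = 0

0


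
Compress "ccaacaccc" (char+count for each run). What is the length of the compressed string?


Input: ccaacaccc
Runs:
  'c' x 2 => "c2"
  'a' x 2 => "a2"
  'c' x 1 => "c1"
  'a' x 1 => "a1"
  'c' x 3 => "c3"
Compressed: "c2a2c1a1c3"
Compressed length: 10

10


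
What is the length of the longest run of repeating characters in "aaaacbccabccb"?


Input: "aaaacbccabccb"
Scanning for longest run:
  Position 1 ('a'): continues run of 'a', length=2
  Position 2 ('a'): continues run of 'a', length=3
  Position 3 ('a'): continues run of 'a', length=4
  Position 4 ('c'): new char, reset run to 1
  Position 5 ('b'): new char, reset run to 1
  Position 6 ('c'): new char, reset run to 1
  Position 7 ('c'): continues run of 'c', length=2
  Position 8 ('a'): new char, reset run to 1
  Position 9 ('b'): new char, reset run to 1
  Position 10 ('c'): new char, reset run to 1
  Position 11 ('c'): continues run of 'c', length=2
  Position 12 ('b'): new char, reset run to 1
Longest run: 'a' with length 4

4


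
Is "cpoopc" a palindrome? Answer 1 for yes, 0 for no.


Input: cpoopc
Reversed: cpoopc
  Compare pos 0 ('c') with pos 5 ('c'): match
  Compare pos 1 ('p') with pos 4 ('p'): match
  Compare pos 2 ('o') with pos 3 ('o'): match
Result: palindrome

1


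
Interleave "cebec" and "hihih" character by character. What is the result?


Interleaving "cebec" and "hihih":
  Position 0: 'c' from first, 'h' from second => "ch"
  Position 1: 'e' from first, 'i' from second => "ei"
  Position 2: 'b' from first, 'h' from second => "bh"
  Position 3: 'e' from first, 'i' from second => "ei"
  Position 4: 'c' from first, 'h' from second => "ch"
Result: cheibheich

cheibheich


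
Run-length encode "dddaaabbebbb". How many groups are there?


Input: dddaaabbebbb
Scanning for consecutive runs:
  Group 1: 'd' x 3 (positions 0-2)
  Group 2: 'a' x 3 (positions 3-5)
  Group 3: 'b' x 2 (positions 6-7)
  Group 4: 'e' x 1 (positions 8-8)
  Group 5: 'b' x 3 (positions 9-11)
Total groups: 5

5


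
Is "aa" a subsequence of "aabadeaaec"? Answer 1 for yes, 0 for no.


Check if "aa" is a subsequence of "aabadeaaec"
Greedy scan:
  Position 0 ('a'): matches sub[0] = 'a'
  Position 1 ('a'): matches sub[1] = 'a'
  Position 2 ('b'): no match needed
  Position 3 ('a'): no match needed
  Position 4 ('d'): no match needed
  Position 5 ('e'): no match needed
  Position 6 ('a'): no match needed
  Position 7 ('a'): no match needed
  Position 8 ('e'): no match needed
  Position 9 ('c'): no match needed
All 2 characters matched => is a subsequence

1


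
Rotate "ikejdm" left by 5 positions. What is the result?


Input: "ikejdm", rotate left by 5
First 5 characters: "ikejd"
Remaining characters: "m"
Concatenate remaining + first: "m" + "ikejd" = "mikejd"

mikejd


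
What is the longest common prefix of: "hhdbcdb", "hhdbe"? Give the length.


Words: hhdbcdb, hhdbe
  Position 0: all 'h' => match
  Position 1: all 'h' => match
  Position 2: all 'd' => match
  Position 3: all 'b' => match
  Position 4: ('c', 'e') => mismatch, stop
LCP = "hhdb" (length 4)

4


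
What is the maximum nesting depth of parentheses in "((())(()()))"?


Input: "((())(()()))"
Tracking depth:
  Position 0 '(': depth becomes 1
  Position 1 '(': depth becomes 2
  Position 2 '(': depth becomes 3
  Position 3 ')': depth becomes 2
  Position 4 ')': depth becomes 1
  Position 5 '(': depth becomes 2
  Position 6 '(': depth becomes 3
  Position 7 ')': depth becomes 2
  Position 8 '(': depth becomes 3
  Position 9 ')': depth becomes 2
  Position 10 ')': depth becomes 1
  Position 11 ')': depth becomes 0
Maximum depth reached: 3

3


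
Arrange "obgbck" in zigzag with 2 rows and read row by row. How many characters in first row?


Zigzag "obgbck" into 2 rows:
Placing characters:
  'o' => row 0
  'b' => row 1
  'g' => row 0
  'b' => row 1
  'c' => row 0
  'k' => row 1
Rows:
  Row 0: "ogc"
  Row 1: "bbk"
First row length: 3

3


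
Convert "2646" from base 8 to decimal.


Input: "2646" in base 8
Positional expansion:
  Digit '2' (value 2) x 8^3 = 1024
  Digit '6' (value 6) x 8^2 = 384
  Digit '4' (value 4) x 8^1 = 32
  Digit '6' (value 6) x 8^0 = 6
Sum = 1446

1446


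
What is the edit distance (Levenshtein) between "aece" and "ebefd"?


Computing edit distance: "aece" -> "ebefd"
DP table:
           e    b    e    f    d
      0    1    2    3    4    5
  a   1    1    2    3    4    5
  e   2    1    2    2    3    4
  c   3    2    2    3    3    4
  e   4    3    3    2    3    4
Edit distance = dp[4][5] = 4

4


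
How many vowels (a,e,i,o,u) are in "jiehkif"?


Input: jiehkif
Checking each character:
  'j' at position 0: consonant
  'i' at position 1: vowel (running total: 1)
  'e' at position 2: vowel (running total: 2)
  'h' at position 3: consonant
  'k' at position 4: consonant
  'i' at position 5: vowel (running total: 3)
  'f' at position 6: consonant
Total vowels: 3

3


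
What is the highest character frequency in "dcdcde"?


Input: dcdcde
Character counts:
  'c': 2
  'd': 3
  'e': 1
Maximum frequency: 3

3


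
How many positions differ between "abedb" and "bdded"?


Comparing "abedb" and "bdded" position by position:
  Position 0: 'a' vs 'b' => DIFFER
  Position 1: 'b' vs 'd' => DIFFER
  Position 2: 'e' vs 'd' => DIFFER
  Position 3: 'd' vs 'e' => DIFFER
  Position 4: 'b' vs 'd' => DIFFER
Positions that differ: 5

5


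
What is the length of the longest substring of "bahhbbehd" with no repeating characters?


Input: "bahhbbehd"
Sliding window (track last position of each char):
  Position 0 ('b'): window [0,0] length 1 -- new best
  Position 1 ('a'): window [0,1] length 2 -- new best
  Position 2 ('h'): window [0,2] length 3 -- new best
  Position 3 ('h'): repeat (last at 2), move window start to 3
  Position 3 ('h'): window [3,3] length 1
  Position 4 ('b'): window [3,4] length 2
  Position 5 ('b'): repeat (last at 4), move window start to 5
  Position 5 ('b'): window [5,5] length 1
  Position 6 ('e'): window [5,6] length 2
  Position 7 ('h'): window [5,7] length 3
  Position 8 ('d'): window [5,8] length 4 -- new best
Longest substring with no repeats: "behd" with length 4

4


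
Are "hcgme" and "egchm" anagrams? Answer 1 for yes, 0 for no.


Strings: "hcgme", "egchm"
Sorted first:  ceghm
Sorted second: ceghm
Sorted forms match => anagrams

1


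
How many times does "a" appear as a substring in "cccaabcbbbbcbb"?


Searching for "a" in "cccaabcbbbbcbb"
Scanning each position:
  Position 0: "c" => no
  Position 1: "c" => no
  Position 2: "c" => no
  Position 3: "a" => MATCH
  Position 4: "a" => MATCH
  Position 5: "b" => no
  Position 6: "c" => no
  Position 7: "b" => no
  Position 8: "b" => no
  Position 9: "b" => no
  Position 10: "b" => no
  Position 11: "c" => no
  Position 12: "b" => no
  Position 13: "b" => no
Total occurrences: 2

2
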